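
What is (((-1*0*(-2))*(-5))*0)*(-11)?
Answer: 0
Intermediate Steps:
(((-1*0*(-2))*(-5))*0)*(-11) = (((0*(-2))*(-5))*0)*(-11) = ((0*(-5))*0)*(-11) = (0*0)*(-11) = 0*(-11) = 0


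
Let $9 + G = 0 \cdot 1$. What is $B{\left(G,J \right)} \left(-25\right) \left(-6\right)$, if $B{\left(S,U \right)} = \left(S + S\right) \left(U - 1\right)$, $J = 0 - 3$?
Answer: $10800$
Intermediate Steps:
$G = -9$ ($G = -9 + 0 \cdot 1 = -9 + 0 = -9$)
$J = -3$ ($J = 0 - 3 = -3$)
$B{\left(S,U \right)} = 2 S \left(-1 + U\right)$
$B{\left(G,J \right)} \left(-25\right) \left(-6\right) = 2 \left(-9\right) \left(-1 - 3\right) \left(-25\right) \left(-6\right) = 2 \left(-9\right) \left(-4\right) \left(-25\right) \left(-6\right) = 72 \left(-25\right) \left(-6\right) = \left(-1800\right) \left(-6\right) = 10800$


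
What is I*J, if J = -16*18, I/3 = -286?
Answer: 247104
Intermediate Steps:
I = -858 (I = 3*(-286) = -858)
J = -288
I*J = -858*(-288) = 247104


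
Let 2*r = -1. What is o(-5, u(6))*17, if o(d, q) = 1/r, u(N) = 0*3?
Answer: -34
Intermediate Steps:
r = -1/2 (r = (1/2)*(-1) = -1/2 ≈ -0.50000)
u(N) = 0
o(d, q) = -2 (o(d, q) = 1/(-1/2) = -2)
o(-5, u(6))*17 = -2*17 = -34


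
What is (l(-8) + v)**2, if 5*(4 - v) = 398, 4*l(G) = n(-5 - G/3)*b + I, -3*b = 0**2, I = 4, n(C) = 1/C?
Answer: 139129/25 ≈ 5565.2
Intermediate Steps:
b = 0 (b = -1/3*0**2 = -1/3*0 = 0)
l(G) = 1 (l(G) = (0/(-5 - G/3) + 4)/4 = (0 + 4)/4 = (1/4)*4 = 1)
v = -378/5 (v = 4 - 1/5*398 = 4 - 398/5 = -378/5 ≈ -75.600)
(l(-8) + v)**2 = (1 - 378/5)**2 = (-373/5)**2 = 139129/25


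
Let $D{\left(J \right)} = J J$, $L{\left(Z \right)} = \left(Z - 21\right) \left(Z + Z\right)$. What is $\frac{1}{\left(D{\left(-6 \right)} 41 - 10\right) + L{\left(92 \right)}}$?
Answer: $\frac{1}{14530} \approx 6.8823 \cdot 10^{-5}$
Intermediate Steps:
$L{\left(Z \right)} = 2 Z \left(-21 + Z\right)$ ($L{\left(Z \right)} = \left(-21 + Z\right) 2 Z = 2 Z \left(-21 + Z\right)$)
$D{\left(J \right)} = J^{2}$
$\frac{1}{\left(D{\left(-6 \right)} 41 - 10\right) + L{\left(92 \right)}} = \frac{1}{\left(\left(-6\right)^{2} \cdot 41 - 10\right) + 2 \cdot 92 \left(-21 + 92\right)} = \frac{1}{\left(36 \cdot 41 - 10\right) + 2 \cdot 92 \cdot 71} = \frac{1}{\left(1476 - 10\right) + 13064} = \frac{1}{1466 + 13064} = \frac{1}{14530}$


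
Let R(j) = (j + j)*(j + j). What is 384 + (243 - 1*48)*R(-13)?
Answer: 132204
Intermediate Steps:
R(j) = 4*j² (R(j) = (2*j)*(2*j) = 4*j²)
384 + (243 - 1*48)*R(-13) = 384 + (243 - 1*48)*(4*(-13)²) = 384 + (243 - 48)*(4*169) = 384 + 195*676 = 384 + 131820 = 132204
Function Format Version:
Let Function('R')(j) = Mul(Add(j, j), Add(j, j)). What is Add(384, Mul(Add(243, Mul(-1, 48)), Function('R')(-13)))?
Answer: 132204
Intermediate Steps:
Function('R')(j) = Mul(4, Pow(j, 2)) (Function('R')(j) = Mul(Mul(2, j), Mul(2, j)) = Mul(4, Pow(j, 2)))
Add(384, Mul(Add(243, Mul(-1, 48)), Function('R')(-13))) = Add(384, Mul(Add(243, Mul(-1, 48)), Mul(4, Pow(-13, 2)))) = Add(384, Mul(Add(243, -48), Mul(4, 169))) = Add(384, Mul(195, 676)) = Add(384, 131820) = 132204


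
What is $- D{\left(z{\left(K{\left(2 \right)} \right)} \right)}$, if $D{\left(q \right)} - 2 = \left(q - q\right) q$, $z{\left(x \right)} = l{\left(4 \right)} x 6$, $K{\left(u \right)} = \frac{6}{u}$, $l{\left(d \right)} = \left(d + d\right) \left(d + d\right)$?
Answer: $-2$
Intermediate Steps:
$l{\left(d \right)} = 4 d^{2}$ ($l{\left(d \right)} = 2 d 2 d = 4 d^{2}$)
$z{\left(x \right)} = 384 x$ ($z{\left(x \right)} = 4 \cdot 4^{2} x 6 = 4 \cdot 16 x 6 = 64 x 6 = 384 x$)
$D{\left(q \right)} = 2$ ($D{\left(q \right)} = 2 + \left(q - q\right) q = 2 + 0 q = 2 + 0 = 2$)
$- D{\left(z{\left(K{\left(2 \right)} \right)} \right)} = \left(-1\right) 2 = -2$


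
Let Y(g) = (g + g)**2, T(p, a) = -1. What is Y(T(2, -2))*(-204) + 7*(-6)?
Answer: -858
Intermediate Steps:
Y(g) = 4*g**2 (Y(g) = (2*g)**2 = 4*g**2)
Y(T(2, -2))*(-204) + 7*(-6) = (4*(-1)**2)*(-204) + 7*(-6) = (4*1)*(-204) - 42 = 4*(-204) - 42 = -816 - 42 = -858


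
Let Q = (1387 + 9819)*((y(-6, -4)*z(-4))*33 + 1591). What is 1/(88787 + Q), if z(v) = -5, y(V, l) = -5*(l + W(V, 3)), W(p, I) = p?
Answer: -1/74531967 ≈ -1.3417e-8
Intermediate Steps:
y(V, l) = -5*V - 5*l (y(V, l) = -5*(l + V) = -5*(V + l) = -5*V - 5*l)
Q = -74620754 (Q = (1387 + 9819)*(((-5*(-6) - 5*(-4))*(-5))*33 + 1591) = 11206*(((30 + 20)*(-5))*33 + 1591) = 11206*((50*(-5))*33 + 1591) = 11206*(-250*33 + 1591) = 11206*(-8250 + 1591) = 11206*(-6659) = -74620754)
1/(88787 + Q) = 1/(88787 - 74620754) = 1/(-74531967) = -1/74531967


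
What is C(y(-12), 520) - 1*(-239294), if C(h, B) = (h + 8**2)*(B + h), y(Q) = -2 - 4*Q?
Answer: 301554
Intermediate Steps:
C(h, B) = (64 + h)*(B + h) (C(h, B) = (h + 64)*(B + h) = (64 + h)*(B + h))
C(y(-12), 520) - 1*(-239294) = ((-2 - 4*(-12))**2 + 64*520 + 64*(-2 - 4*(-12)) + 520*(-2 - 4*(-12))) - 1*(-239294) = ((-2 + 48)**2 + 33280 + 64*(-2 + 48) + 520*(-2 + 48)) + 239294 = (46**2 + 33280 + 64*46 + 520*46) + 239294 = (2116 + 33280 + 2944 + 23920) + 239294 = 62260 + 239294 = 301554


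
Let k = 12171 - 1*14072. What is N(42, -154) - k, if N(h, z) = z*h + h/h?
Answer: -4566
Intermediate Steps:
N(h, z) = 1 + h*z (N(h, z) = h*z + 1 = 1 + h*z)
k = -1901 (k = 12171 - 14072 = -1901)
N(42, -154) - k = (1 + 42*(-154)) - 1*(-1901) = (1 - 6468) + 1901 = -6467 + 1901 = -4566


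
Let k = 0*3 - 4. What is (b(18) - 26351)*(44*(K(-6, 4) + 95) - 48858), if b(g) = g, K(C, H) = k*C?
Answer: 1148698126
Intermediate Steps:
k = -4 (k = 0 - 4 = -4)
K(C, H) = -4*C
(b(18) - 26351)*(44*(K(-6, 4) + 95) - 48858) = (18 - 26351)*(44*(-4*(-6) + 95) - 48858) = -26333*(44*(24 + 95) - 48858) = -26333*(44*119 - 48858) = -26333*(5236 - 48858) = -26333*(-43622) = 1148698126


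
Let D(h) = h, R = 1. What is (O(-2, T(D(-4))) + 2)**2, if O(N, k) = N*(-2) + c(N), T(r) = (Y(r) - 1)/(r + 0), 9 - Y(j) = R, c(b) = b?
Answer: 16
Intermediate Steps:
Y(j) = 8 (Y(j) = 9 - 1*1 = 9 - 1 = 8)
T(r) = 7/r (T(r) = (8 - 1)/(r + 0) = 7/r)
O(N, k) = -N (O(N, k) = N*(-2) + N = -2*N + N = -N)
(O(-2, T(D(-4))) + 2)**2 = (-1*(-2) + 2)**2 = (2 + 2)**2 = 4**2 = 16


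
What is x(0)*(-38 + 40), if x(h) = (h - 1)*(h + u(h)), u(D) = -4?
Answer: 8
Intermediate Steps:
x(h) = (-1 + h)*(-4 + h) (x(h) = (h - 1)*(h - 4) = (-1 + h)*(-4 + h))
x(0)*(-38 + 40) = (4 + 0² - 5*0)*(-38 + 40) = (4 + 0 + 0)*2 = 4*2 = 8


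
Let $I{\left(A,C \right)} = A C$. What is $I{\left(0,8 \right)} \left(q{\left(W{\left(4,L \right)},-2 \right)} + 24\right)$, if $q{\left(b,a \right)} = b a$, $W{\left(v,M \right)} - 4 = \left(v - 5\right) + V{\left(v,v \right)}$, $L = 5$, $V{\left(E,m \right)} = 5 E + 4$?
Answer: $0$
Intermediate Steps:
$V{\left(E,m \right)} = 4 + 5 E$
$W{\left(v,M \right)} = 3 + 6 v$ ($W{\left(v,M \right)} = 4 + \left(\left(v - 5\right) + \left(4 + 5 v\right)\right) = 4 + \left(\left(-5 + v\right) + \left(4 + 5 v\right)\right) = 4 + \left(-1 + 6 v\right) = 3 + 6 v$)
$q{\left(b,a \right)} = a b$
$I{\left(0,8 \right)} \left(q{\left(W{\left(4,L \right)},-2 \right)} + 24\right) = 0 \cdot 8 \left(- 2 \left(3 + 6 \cdot 4\right) + 24\right) = 0 \left(- 2 \left(3 + 24\right) + 24\right) = 0 \left(\left(-2\right) 27 + 24\right) = 0 \left(-54 + 24\right) = 0 \left(-30\right) = 0$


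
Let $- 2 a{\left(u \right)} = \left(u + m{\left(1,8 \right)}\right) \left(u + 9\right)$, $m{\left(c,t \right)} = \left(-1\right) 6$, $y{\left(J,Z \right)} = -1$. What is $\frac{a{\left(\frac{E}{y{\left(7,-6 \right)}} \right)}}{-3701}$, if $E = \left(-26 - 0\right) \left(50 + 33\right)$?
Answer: $\frac{2331692}{3701} \approx 630.02$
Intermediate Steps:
$m{\left(c,t \right)} = -6$
$E = -2158$ ($E = \left(-26 + 0\right) 83 = \left(-26\right) 83 = -2158$)
$a{\left(u \right)} = - \frac{\left(-6 + u\right) \left(9 + u\right)}{2}$ ($a{\left(u \right)} = - \frac{\left(u - 6\right) \left(u + 9\right)}{2} = - \frac{\left(-6 + u\right) \left(9 + u\right)}{2}$)
$\frac{a{\left(\frac{E}{y{\left(7,-6 \right)}} \right)}}{-3701} = \frac{27 - \frac{3 \left(- \frac{2158}{-1}\right)}{2} - \frac{\left(- \frac{2158}{-1}\right)^{2}}{2}}{-3701} = \left(27 - \frac{3 \left(\left(-2158\right) \left(-1\right)\right)}{2} - \frac{\left(\left(-2158\right) \left(-1\right)\right)^{2}}{2}\right) \left(- \frac{1}{3701}\right) = \left(27 - 3237 - \frac{2158^{2}}{2}\right) \left(- \frac{1}{3701}\right) = \left(27 - 3237 - 2328482\right) \left(- \frac{1}{3701}\right) = \left(-2331692\right) \left(- \frac{1}{3701}\right) = \frac{2331692}{3701}$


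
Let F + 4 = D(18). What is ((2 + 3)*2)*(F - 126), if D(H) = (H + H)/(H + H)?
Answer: -1290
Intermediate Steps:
D(H) = 1 (D(H) = (2*H)/((2*H)) = (2*H)*(1/(2*H)) = 1)
F = -3 (F = -4 + 1 = -3)
((2 + 3)*2)*(F - 126) = ((2 + 3)*2)*(-3 - 126) = (5*2)*(-129) = 10*(-129) = -1290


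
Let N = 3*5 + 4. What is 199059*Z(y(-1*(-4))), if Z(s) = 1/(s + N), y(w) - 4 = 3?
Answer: 199059/26 ≈ 7656.1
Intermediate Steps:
N = 19 (N = 15 + 4 = 19)
y(w) = 7 (y(w) = 4 + 3 = 7)
Z(s) = 1/(19 + s) (Z(s) = 1/(s + 19) = 1/(19 + s))
199059*Z(y(-1*(-4))) = 199059/(19 + 7) = 199059/26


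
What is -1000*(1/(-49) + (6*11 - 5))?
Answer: -2988000/49 ≈ -60980.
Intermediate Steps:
-1000*(1/(-49) + (6*11 - 5)) = -1000*(-1/49 + (66 - 5)) = -1000*(-1/49 + 61) = -1000*2988/49 = -5*597600/49 = -2988000/49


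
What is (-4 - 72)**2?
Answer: 5776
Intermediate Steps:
(-4 - 72)**2 = (-76)**2 = 5776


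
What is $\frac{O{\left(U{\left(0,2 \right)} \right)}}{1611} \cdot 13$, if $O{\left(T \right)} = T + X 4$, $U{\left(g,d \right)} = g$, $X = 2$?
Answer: $\frac{104}{1611} \approx 0.064556$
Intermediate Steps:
$O{\left(T \right)} = 8 + T$ ($O{\left(T \right)} = T + 2 \cdot 4 = T + 8 = 8 + T$)
$\frac{O{\left(U{\left(0,2 \right)} \right)}}{1611} \cdot 13 = \frac{8 + 0}{1611} \cdot 13 = 8 \cdot \frac{1}{1611} \cdot 13 = \frac{8}{1611} \cdot 13 = \frac{104}{1611}$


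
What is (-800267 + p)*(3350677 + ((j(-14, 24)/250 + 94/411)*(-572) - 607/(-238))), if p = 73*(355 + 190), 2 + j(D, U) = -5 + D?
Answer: -5192645170721705901/2037875 ≈ -2.5481e+12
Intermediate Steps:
j(D, U) = -7 + D (j(D, U) = -2 + (-5 + D) = -7 + D)
p = 39785 (p = 73*545 = 39785)
(-800267 + p)*(3350677 + ((j(-14, 24)/250 + 94/411)*(-572) - 607/(-238))) = (-800267 + 39785)*(3350677 + (((-7 - 14)/250 + 94/411)*(-572) - 607/(-238))) = -760482*(3350677 + ((-21*1/250 + 94*(1/411))*(-572) - 607*(-1/238))) = -760482*(3350677 + ((-21/250 + 94/411)*(-572) + 607/238)) = -760482*(3350677 + ((14869/102750)*(-572) + 607/238)) = -760482*(3350677 + (-4252534/51375 + 607/238)) = -760482*(3350677 - 980918467/12227250) = -760482*40968584429783/12227250 = -5192645170721705901/2037875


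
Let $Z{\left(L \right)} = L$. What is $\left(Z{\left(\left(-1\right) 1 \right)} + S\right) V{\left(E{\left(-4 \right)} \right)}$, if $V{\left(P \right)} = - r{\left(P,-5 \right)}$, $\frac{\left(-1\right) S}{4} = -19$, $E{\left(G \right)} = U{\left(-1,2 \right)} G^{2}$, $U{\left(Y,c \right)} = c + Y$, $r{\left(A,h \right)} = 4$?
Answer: $-300$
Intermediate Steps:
$U{\left(Y,c \right)} = Y + c$
$E{\left(G \right)} = G^{2}$ ($E{\left(G \right)} = \left(-1 + 2\right) G^{2} = 1 G^{2} = G^{2}$)
$S = 76$ ($S = \left(-4\right) \left(-19\right) = 76$)
$V{\left(P \right)} = -4$ ($V{\left(P \right)} = \left(-1\right) 4 = -4$)
$\left(Z{\left(\left(-1\right) 1 \right)} + S\right) V{\left(E{\left(-4 \right)} \right)} = \left(\left(-1\right) 1 + 76\right) \left(-4\right) = \left(-1 + 76\right) \left(-4\right) = 75 \left(-4\right) = -300$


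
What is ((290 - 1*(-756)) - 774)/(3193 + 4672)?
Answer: 272/7865 ≈ 0.034584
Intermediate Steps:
((290 - 1*(-756)) - 774)/(3193 + 4672) = ((290 + 756) - 774)/7865 = (1046 - 774)*(1/7865) = 272*(1/7865) = 272/7865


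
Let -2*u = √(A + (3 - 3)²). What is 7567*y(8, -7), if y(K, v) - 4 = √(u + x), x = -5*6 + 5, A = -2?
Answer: 30268 + 7567*√(-100 - 2*I*√2)/2 ≈ 30803.0 - 37839.0*I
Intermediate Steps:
u = -I*√2/2 (u = -√(-2 + (3 - 3)²)/2 = -√(-2 + 0²)/2 = -√(-2 + 0)/2 = -I*√2/2 ≈ -0.70711*I)
x = -25 (x = -30 + 5 = -25)
y(K, v) = 4 + √(-25 - I*√2/2) (y(K, v) = 4 + √(-I*√2/2 - 25) = 4 + √(-25 - I*√2/2))
7567*y(8, -7) = 7567*(4 + √(-100 - 2*I*√2)/2) = 30268 + 7567*√(-100 - 2*I*√2)/2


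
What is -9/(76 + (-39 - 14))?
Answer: -9/23 ≈ -0.39130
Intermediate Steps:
-9/(76 + (-39 - 14)) = -9/(76 - 53) = -9/23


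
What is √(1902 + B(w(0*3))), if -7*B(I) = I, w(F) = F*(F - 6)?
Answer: √1902 ≈ 43.612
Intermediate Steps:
w(F) = F*(-6 + F)
B(I) = -I/7
√(1902 + B(w(0*3))) = √(1902 - 0*3*(-6 + 0*3)/7) = √(1902 - 0*(-6 + 0)) = √(1902 - 0*(-6)) = √(1902 - ⅐*0) = √(1902 + 0) = √1902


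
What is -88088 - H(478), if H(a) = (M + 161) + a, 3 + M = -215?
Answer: -88509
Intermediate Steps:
M = -218 (M = -3 - 215 = -218)
H(a) = -57 + a (H(a) = (-218 + 161) + a = -57 + a)
-88088 - H(478) = -88088 - (-57 + 478) = -88088 - 1*421 = -88088 - 421 = -88509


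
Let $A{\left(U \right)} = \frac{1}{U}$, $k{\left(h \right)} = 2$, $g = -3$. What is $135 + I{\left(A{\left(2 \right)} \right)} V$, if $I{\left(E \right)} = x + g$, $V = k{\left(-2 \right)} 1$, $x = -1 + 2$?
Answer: $131$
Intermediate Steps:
$x = 1$
$V = 2$ ($V = 2 \cdot 1 = 2$)
$I{\left(E \right)} = -2$ ($I{\left(E \right)} = 1 - 3 = -2$)
$135 + I{\left(A{\left(2 \right)} \right)} V = 135 - 4 = 131$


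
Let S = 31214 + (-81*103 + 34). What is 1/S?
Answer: 1/22905 ≈ 4.3659e-5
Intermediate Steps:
S = 22905 (S = 31214 + (-8343 + 34) = 31214 - 8309 = 22905)
1/S = 1/22905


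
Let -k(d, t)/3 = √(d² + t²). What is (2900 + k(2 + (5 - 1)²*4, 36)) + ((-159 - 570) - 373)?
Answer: 1798 - 18*√157 ≈ 1572.5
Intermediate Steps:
k(d, t) = -3*√(d² + t²)
(2900 + k(2 + (5 - 1)²*4, 36)) + ((-159 - 570) - 373) = (2900 - 3*√((2 + (5 - 1)²*4)² + 36²)) + ((-159 - 570) - 373) = (2900 - 3*√((2 + 4²*4)² + 1296)) + (-729 - 373) = (2900 - 3*√((2 + 16*4)² + 1296)) - 1102 = (2900 - 3*√((2 + 64)² + 1296)) - 1102 = (2900 - 3*√(66² + 1296)) - 1102 = (2900 - 3*√(4356 + 1296)) - 1102 = (2900 - 18*√157) - 1102 = 1798 - 18*√157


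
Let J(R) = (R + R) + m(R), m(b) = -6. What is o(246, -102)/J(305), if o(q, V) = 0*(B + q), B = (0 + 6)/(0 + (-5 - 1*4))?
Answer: 0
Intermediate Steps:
B = -⅔ (B = 6/(0 + (-5 - 4)) = 6/(0 - 9) = 6/(-9) = 6*(-⅑) = -⅔ ≈ -0.66667)
o(q, V) = 0 (o(q, V) = 0*(-⅔ + q) = 0)
J(R) = -6 + 2*R (J(R) = (R + R) - 6 = 2*R - 6 = -6 + 2*R)
o(246, -102)/J(305) = 0/(-6 + 2*305) = 0/(-6 + 610) = 0/604 = 0*(1/604) = 0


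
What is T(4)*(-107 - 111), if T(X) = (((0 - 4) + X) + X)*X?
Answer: -3488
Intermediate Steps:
T(X) = X*(-4 + 2*X) (T(X) = ((-4 + X) + X)*X = (-4 + 2*X)*X = X*(-4 + 2*X))
T(4)*(-107 - 111) = (2*4*(-2 + 4))*(-107 - 111) = (2*4*2)*(-218) = 16*(-218) = -3488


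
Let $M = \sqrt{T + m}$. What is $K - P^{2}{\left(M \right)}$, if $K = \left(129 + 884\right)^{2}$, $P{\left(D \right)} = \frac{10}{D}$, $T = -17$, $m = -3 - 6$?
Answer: $\frac{13340247}{13} \approx 1.0262 \cdot 10^{6}$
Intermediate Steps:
$m = -9$ ($m = -3 - 6 = -9$)
$M = i \sqrt{26}$ ($M = \sqrt{-17 - 9} = \sqrt{-26} = i \sqrt{26} \approx 5.099 i$)
$K = 1026169$ ($K = 1013^{2} = 1026169$)
$K - P^{2}{\left(M \right)} = 1026169 - \left(\frac{10}{i \sqrt{26}}\right)^{2} = 1026169 - \left(10 \left(- \frac{i \sqrt{26}}{26}\right)\right)^{2} = 1026169 - \left(- \frac{5 i \sqrt{26}}{13}\right)^{2} = 1026169 - - \frac{50}{13} = 1026169 + \frac{50}{13} = \frac{13340247}{13}$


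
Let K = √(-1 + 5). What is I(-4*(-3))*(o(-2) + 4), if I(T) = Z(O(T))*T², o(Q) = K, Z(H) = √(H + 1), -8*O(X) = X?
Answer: 432*I*√2 ≈ 610.94*I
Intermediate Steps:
O(X) = -X/8
Z(H) = √(1 + H)
K = 2 (K = √4 = 2)
o(Q) = 2
I(T) = T²*√(1 - T/8) (I(T) = √(1 - T/8)*T² = T²*√(1 - T/8))
I(-4*(-3))*(o(-2) + 4) = ((-4*(-3))²*√(16 - (-8)*(-3))/4)*(2 + 4) = ((¼)*12²*√(16 - 2*12))*6 = ((¼)*144*√(16 - 24))*6 = ((¼)*144*√(-8))*6 = ((¼)*144*(2*I*√2))*6 = (72*I*√2)*6 = 432*I*√2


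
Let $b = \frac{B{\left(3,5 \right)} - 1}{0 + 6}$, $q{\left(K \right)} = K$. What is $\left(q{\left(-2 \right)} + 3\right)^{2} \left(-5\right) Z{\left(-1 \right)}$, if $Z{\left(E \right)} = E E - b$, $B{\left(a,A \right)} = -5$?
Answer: $-10$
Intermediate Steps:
$b = -1$ ($b = \frac{-5 - 1}{0 + 6} = - \frac{6}{6} = \left(-6\right) \frac{1}{6} = -1$)
$Z{\left(E \right)} = 1 + E^{2}$ ($Z{\left(E \right)} = E E - -1 = E^{2} + 1 = 1 + E^{2}$)
$\left(q{\left(-2 \right)} + 3\right)^{2} \left(-5\right) Z{\left(-1 \right)} = \left(-2 + 3\right)^{2} \left(-5\right) \left(1 + \left(-1\right)^{2}\right) = 1^{2} \left(-5\right) \left(1 + 1\right) = 1 \left(-5\right) 2 = \left(-5\right) 2 = -10$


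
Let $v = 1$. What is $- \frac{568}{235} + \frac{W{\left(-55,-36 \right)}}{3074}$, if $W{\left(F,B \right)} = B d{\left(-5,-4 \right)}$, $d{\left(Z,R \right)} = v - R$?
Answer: $- \frac{894166}{361195} \approx -2.4756$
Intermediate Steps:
$d{\left(Z,R \right)} = 1 - R$
$W{\left(F,B \right)} = 5 B$ ($W{\left(F,B \right)} = B \left(1 - -4\right) = B \left(1 + 4\right) = B 5 = 5 B$)
$- \frac{568}{235} + \frac{W{\left(-55,-36 \right)}}{3074} = - \frac{568}{235} + \frac{5 \left(-36\right)}{3074} = \left(-568\right) \frac{1}{235} - \frac{90}{1537} = - \frac{568}{235} - \frac{90}{1537} = - \frac{894166}{361195}$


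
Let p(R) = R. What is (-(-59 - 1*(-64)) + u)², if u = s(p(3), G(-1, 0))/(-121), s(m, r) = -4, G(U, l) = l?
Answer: 361201/14641 ≈ 24.671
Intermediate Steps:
u = 4/121 (u = -4/(-121) = -4*(-1/121) = 4/121 ≈ 0.033058)
(-(-59 - 1*(-64)) + u)² = (-(-59 - 1*(-64)) + 4/121)² = (-(-59 + 64) + 4/121)² = (-1*5 + 4/121)² = (-5 + 4/121)² = (-601/121)² = 361201/14641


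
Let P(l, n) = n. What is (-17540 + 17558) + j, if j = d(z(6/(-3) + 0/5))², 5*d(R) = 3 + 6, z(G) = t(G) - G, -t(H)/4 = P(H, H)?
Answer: 531/25 ≈ 21.240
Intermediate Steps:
t(H) = -4*H
z(G) = -5*G (z(G) = -4*G - G = -5*G)
d(R) = 9/5 (d(R) = (3 + 6)/5 = (⅕)*9 = 9/5)
j = 81/25 (j = (9/5)² = 81/25 ≈ 3.2400)
(-17540 + 17558) + j = (-17540 + 17558) + 81/25 = 18 + 81/25 = 531/25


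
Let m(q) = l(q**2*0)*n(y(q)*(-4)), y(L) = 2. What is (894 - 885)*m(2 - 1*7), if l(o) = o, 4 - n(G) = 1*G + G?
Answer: 0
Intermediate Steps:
n(G) = 4 - 2*G (n(G) = 4 - (1*G + G) = 4 - (G + G) = 4 - 2*G)
m(q) = 0 (m(q) = (q**2*0)*(4 - 4*(-4)) = 0*(4 - 2*(-8)) = 0*(4 + 16) = 0*20 = 0)
(894 - 885)*m(2 - 1*7) = (894 - 885)*0 = 9*0 = 0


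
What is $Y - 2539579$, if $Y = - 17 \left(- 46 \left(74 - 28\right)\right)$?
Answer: $-2503607$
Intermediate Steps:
$Y = 35972$ ($Y = - 17 \left(\left(-46\right) 46\right) = \left(-17\right) \left(-2116\right) = 35972$)
$Y - 2539579 = 35972 - 2539579 = -2503607$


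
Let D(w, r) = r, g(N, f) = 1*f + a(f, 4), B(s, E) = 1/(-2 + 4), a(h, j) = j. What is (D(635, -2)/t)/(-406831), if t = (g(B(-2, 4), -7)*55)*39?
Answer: -2/2617957485 ≈ -7.6395e-10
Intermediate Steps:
B(s, E) = ½ (B(s, E) = 1/2 = ½)
g(N, f) = 4 + f (g(N, f) = 1*f + 4 = f + 4 = 4 + f)
t = -6435 (t = ((4 - 7)*55)*39 = -3*55*39 = -165*39 = -6435)
(D(635, -2)/t)/(-406831) = -2/(-6435)/(-406831) = -2*(-1/6435)*(-1/406831) = (2/6435)*(-1/406831) = -2/2617957485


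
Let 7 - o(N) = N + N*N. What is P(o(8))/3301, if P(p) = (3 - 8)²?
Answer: 25/3301 ≈ 0.0075735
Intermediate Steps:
o(N) = 7 - N - N² (o(N) = 7 - (N + N*N) = 7 - (N + N²) = 7 + (-N - N²) = 7 - N - N²)
P(p) = 25 (P(p) = (-5)² = 25)
P(o(8))/3301 = 25/3301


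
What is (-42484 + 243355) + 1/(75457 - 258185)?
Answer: 36704756087/182728 ≈ 2.0087e+5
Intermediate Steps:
(-42484 + 243355) + 1/(75457 - 258185) = 200871 + 1/(-182728) = 200871 - 1/182728 = 36704756087/182728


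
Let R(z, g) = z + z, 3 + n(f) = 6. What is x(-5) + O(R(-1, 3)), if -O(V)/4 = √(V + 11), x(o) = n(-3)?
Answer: -9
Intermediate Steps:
n(f) = 3 (n(f) = -3 + 6 = 3)
x(o) = 3
R(z, g) = 2*z
O(V) = -4*√(11 + V) (O(V) = -4*√(V + 11) = -4*√(11 + V))
x(-5) + O(R(-1, 3)) = 3 - 4*√(11 + 2*(-1)) = 3 - 4*√(11 - 2) = 3 - 4*√9 = 3 - 4*3 = 3 - 12 = -9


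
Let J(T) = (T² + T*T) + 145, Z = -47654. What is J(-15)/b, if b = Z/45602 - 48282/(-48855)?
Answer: -220931999575/21063401 ≈ -10489.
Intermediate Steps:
b = -21063401/371314285 (b = -47654/45602 - 48282/(-48855) = -47654*1/45602 - 48282*(-1/48855) = -23827/22801 + 16094/16285 = -21063401/371314285 ≈ -0.056727)
J(T) = 145 + 2*T² (J(T) = (T² + T²) + 145 = 2*T² + 145 = 145 + 2*T²)
J(-15)/b = (145 + 2*(-15)²)/(-21063401/371314285) = (145 + 2*225)*(-371314285/21063401) = (145 + 450)*(-371314285/21063401) = 595*(-371314285/21063401) = -220931999575/21063401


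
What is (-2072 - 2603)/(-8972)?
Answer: 4675/8972 ≈ 0.52107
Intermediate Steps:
(-2072 - 2603)/(-8972) = -4675*(-1/8972) = 4675/8972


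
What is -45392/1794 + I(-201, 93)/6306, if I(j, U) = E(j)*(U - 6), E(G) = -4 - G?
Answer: -42582431/1885494 ≈ -22.584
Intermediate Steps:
I(j, U) = (-6 + U)*(-4 - j) (I(j, U) = (-4 - j)*(U - 6) = (-4 - j)*(-6 + U) = (-6 + U)*(-4 - j))
-45392/1794 + I(-201, 93)/6306 = -45392/1794 - (-6 + 93)*(4 - 201)/6306 = -45392*1/1794 - 1*87*(-197)*(1/6306) = -22696/897 + 17139*(1/6306) = -22696/897 + 5713/2102 = -42582431/1885494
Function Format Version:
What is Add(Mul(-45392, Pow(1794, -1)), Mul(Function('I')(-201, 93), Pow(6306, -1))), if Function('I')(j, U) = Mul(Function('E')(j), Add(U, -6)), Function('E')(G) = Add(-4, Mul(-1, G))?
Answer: Rational(-42582431, 1885494) ≈ -22.584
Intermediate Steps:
Function('I')(j, U) = Mul(Add(-6, U), Add(-4, Mul(-1, j))) (Function('I')(j, U) = Mul(Add(-4, Mul(-1, j)), Add(U, -6)) = Mul(Add(-4, Mul(-1, j)), Add(-6, U)) = Mul(Add(-6, U), Add(-4, Mul(-1, j))))
Add(Mul(-45392, Pow(1794, -1)), Mul(Function('I')(-201, 93), Pow(6306, -1))) = Add(Mul(-45392, Pow(1794, -1)), Mul(Mul(-1, Add(-6, 93), Add(4, -201)), Pow(6306, -1))) = Add(Mul(-45392, Rational(1, 1794)), Mul(Mul(-1, 87, -197), Rational(1, 6306))) = Add(Rational(-22696, 897), Mul(17139, Rational(1, 6306))) = Add(Rational(-22696, 897), Rational(5713, 2102)) = Rational(-42582431, 1885494)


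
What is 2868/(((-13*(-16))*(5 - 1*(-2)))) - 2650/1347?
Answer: 1199/490308 ≈ 0.0024454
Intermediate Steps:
2868/(((-13*(-16))*(5 - 1*(-2)))) - 2650/1347 = 2868/((208*(5 + 2))) - 2650*1/1347 = 2868/((208*7)) - 2650/1347 = 2868/1456 - 2650/1347 = 2868*(1/1456) - 2650/1347 = 717/364 - 2650/1347 = 1199/490308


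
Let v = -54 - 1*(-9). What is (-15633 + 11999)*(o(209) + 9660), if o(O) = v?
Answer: -34940910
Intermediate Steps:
v = -45 (v = -54 + 9 = -45)
o(O) = -45
(-15633 + 11999)*(o(209) + 9660) = (-15633 + 11999)*(-45 + 9660) = -3634*9615 = -34940910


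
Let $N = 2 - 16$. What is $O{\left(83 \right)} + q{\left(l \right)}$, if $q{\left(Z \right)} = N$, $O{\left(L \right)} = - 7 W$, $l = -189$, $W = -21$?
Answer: $133$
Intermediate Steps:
$O{\left(L \right)} = 147$ ($O{\left(L \right)} = \left(-7\right) \left(-21\right) = 147$)
$N = -14$ ($N = 2 - 16 = -14$)
$q{\left(Z \right)} = -14$
$O{\left(83 \right)} + q{\left(l \right)} = 147 - 14 = 133$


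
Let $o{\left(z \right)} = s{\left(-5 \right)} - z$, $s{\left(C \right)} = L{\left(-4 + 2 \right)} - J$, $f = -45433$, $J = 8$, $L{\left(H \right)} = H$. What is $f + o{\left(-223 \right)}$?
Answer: $-45220$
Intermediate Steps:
$s{\left(C \right)} = -10$ ($s{\left(C \right)} = \left(-4 + 2\right) - 8 = -2 - 8 = -10$)
$o{\left(z \right)} = -10 - z$
$f + o{\left(-223 \right)} = -45433 - -213 = -45433 + \left(-10 + 223\right) = -45433 + 213 = -45220$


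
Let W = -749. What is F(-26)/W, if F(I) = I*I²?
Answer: 17576/749 ≈ 23.466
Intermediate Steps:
F(I) = I³
F(-26)/W = (-26)³/(-749) = -17576*(-1/749) = 17576/749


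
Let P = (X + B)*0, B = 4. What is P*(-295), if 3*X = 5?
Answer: 0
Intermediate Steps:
X = 5/3 (X = (⅓)*5 = 5/3 ≈ 1.6667)
P = 0 (P = (5/3 + 4)*0 = (17/3)*0 = 0)
P*(-295) = 0*(-295) = 0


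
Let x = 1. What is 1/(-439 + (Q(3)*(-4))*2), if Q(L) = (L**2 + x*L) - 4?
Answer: -1/503 ≈ -0.0019881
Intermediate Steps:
Q(L) = -4 + L + L**2 (Q(L) = (L**2 + 1*L) - 4 = (L**2 + L) - 4 = (L + L**2) - 4 = -4 + L + L**2)
1/(-439 + (Q(3)*(-4))*2) = 1/(-439 + ((-4 + 3 + 3**2)*(-4))*2) = 1/(-439 + ((-4 + 3 + 9)*(-4))*2) = 1/(-439 + (8*(-4))*2) = 1/(-439 - 32*2) = 1/(-439 - 64) = 1/(-503) = -1/503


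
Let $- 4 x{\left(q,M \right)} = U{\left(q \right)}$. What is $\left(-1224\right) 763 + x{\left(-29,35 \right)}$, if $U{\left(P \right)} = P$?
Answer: $- \frac{3735619}{4} \approx -9.3391 \cdot 10^{5}$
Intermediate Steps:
$x{\left(q,M \right)} = - \frac{q}{4}$
$\left(-1224\right) 763 + x{\left(-29,35 \right)} = \left(-1224\right) 763 - - \frac{29}{4} = -933912 + \frac{29}{4} = - \frac{3735619}{4}$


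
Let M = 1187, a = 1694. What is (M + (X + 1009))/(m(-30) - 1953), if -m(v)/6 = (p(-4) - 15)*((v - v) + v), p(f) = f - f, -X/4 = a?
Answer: 4580/4653 ≈ 0.98431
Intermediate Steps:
X = -6776 (X = -4*1694 = -6776)
p(f) = 0
m(v) = 90*v (m(v) = -6*(0 - 15)*((v - v) + v) = -(-90)*(0 + v) = -(-90)*v = 90*v)
(M + (X + 1009))/(m(-30) - 1953) = (1187 + (-6776 + 1009))/(90*(-30) - 1953) = (1187 - 5767)/(-2700 - 1953) = -4580/(-4653) = -4580*(-1/4653) = 4580/4653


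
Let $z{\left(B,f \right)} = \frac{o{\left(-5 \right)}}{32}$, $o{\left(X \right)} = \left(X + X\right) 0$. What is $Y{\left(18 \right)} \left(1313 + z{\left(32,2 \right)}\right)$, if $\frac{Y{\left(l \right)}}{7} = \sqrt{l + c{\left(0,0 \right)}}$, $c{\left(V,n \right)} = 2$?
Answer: $18382 \sqrt{5} \approx 41103.0$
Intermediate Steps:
$o{\left(X \right)} = 0$ ($o{\left(X \right)} = 2 X 0 = 0$)
$z{\left(B,f \right)} = 0$ ($z{\left(B,f \right)} = \frac{0}{32} = 0 \cdot \frac{1}{32} = 0$)
$Y{\left(l \right)} = 7 \sqrt{2 + l}$ ($Y{\left(l \right)} = 7 \sqrt{l + 2} = 7 \sqrt{2 + l}$)
$Y{\left(18 \right)} \left(1313 + z{\left(32,2 \right)}\right) = 7 \sqrt{2 + 18} \left(1313 + 0\right) = 7 \sqrt{20} \cdot 1313 = 7 \cdot 2 \sqrt{5} \cdot 1313 = 14 \sqrt{5} \cdot 1313 = 18382 \sqrt{5}$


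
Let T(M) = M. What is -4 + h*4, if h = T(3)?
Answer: 8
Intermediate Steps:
h = 3
-4 + h*4 = -4 + 3*4 = -4 + 12 = 8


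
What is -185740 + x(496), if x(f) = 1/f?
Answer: -92127039/496 ≈ -1.8574e+5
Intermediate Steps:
-185740 + x(496) = -185740 + 1/496 = -92127039/496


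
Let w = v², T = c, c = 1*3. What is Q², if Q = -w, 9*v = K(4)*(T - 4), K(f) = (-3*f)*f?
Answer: 65536/81 ≈ 809.09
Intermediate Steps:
c = 3
T = 3
K(f) = -3*f²
v = 16/3 (v = ((-3*4²)*(3 - 4))/9 = (-3*16*(-1))/9 = (-48*(-1))/9 = (⅑)*48 = 16/3 ≈ 5.3333)
w = 256/9 (w = (16/3)² = 256/9 ≈ 28.444)
Q = -256/9 (Q = -1*256/9 = -256/9 ≈ -28.444)
Q² = (-256/9)² = 65536/81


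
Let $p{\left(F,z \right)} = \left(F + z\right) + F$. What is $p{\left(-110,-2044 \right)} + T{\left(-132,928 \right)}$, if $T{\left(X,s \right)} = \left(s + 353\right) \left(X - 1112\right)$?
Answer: $-1595828$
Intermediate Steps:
$T{\left(X,s \right)} = \left(-1112 + X\right) \left(353 + s\right)$ ($T{\left(X,s \right)} = \left(353 + s\right) \left(-1112 + X\right) = \left(-1112 + X\right) \left(353 + s\right)$)
$p{\left(F,z \right)} = z + 2 F$
$p{\left(-110,-2044 \right)} + T{\left(-132,928 \right)} = \left(-2044 + 2 \left(-110\right)\right) - 1593564 = \left(-2044 - 220\right) - 1593564 = -2264 - 1593564 = -1595828$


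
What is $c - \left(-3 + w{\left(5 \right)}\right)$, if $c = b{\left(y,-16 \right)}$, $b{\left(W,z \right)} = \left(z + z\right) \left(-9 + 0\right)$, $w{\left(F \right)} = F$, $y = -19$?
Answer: $286$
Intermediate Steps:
$b{\left(W,z \right)} = - 18 z$ ($b{\left(W,z \right)} = 2 z \left(-9\right) = - 18 z$)
$c = 288$ ($c = \left(-18\right) \left(-16\right) = 288$)
$c - \left(-3 + w{\left(5 \right)}\right) = 288 + \left(3 - 5\right) = 288 - 2 = 286$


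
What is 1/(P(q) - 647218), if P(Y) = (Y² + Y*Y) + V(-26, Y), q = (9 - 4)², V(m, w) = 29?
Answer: -1/645939 ≈ -1.5481e-6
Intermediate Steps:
q = 25 (q = 5² = 25)
P(Y) = 29 + 2*Y² (P(Y) = (Y² + Y*Y) + 29 = (Y² + Y²) + 29 = 2*Y² + 29 = 29 + 2*Y²)
1/(P(q) - 647218) = 1/((29 + 2*25²) - 647218) = 1/((29 + 2*625) - 647218) = 1/((29 + 1250) - 647218) = 1/(1279 - 647218) = 1/(-645939) = -1/645939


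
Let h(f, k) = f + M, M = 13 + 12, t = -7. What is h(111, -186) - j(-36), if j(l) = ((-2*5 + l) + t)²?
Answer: -2673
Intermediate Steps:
M = 25
j(l) = (-17 + l)² (j(l) = ((-2*5 + l) - 7)² = ((-10 + l) - 7)² = (-17 + l)²)
h(f, k) = 25 + f (h(f, k) = f + 25 = 25 + f)
h(111, -186) - j(-36) = (25 + 111) - (-17 - 36)² = 136 - 1*(-53)² = 136 - 1*2809 = 136 - 2809 = -2673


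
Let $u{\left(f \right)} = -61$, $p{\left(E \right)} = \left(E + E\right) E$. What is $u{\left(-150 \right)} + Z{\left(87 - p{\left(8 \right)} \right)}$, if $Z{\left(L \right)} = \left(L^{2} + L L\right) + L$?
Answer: $3260$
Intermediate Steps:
$p{\left(E \right)} = 2 E^{2}$ ($p{\left(E \right)} = 2 E E = 2 E^{2}$)
$Z{\left(L \right)} = L + 2 L^{2}$ ($Z{\left(L \right)} = \left(L^{2} + L^{2}\right) + L = 2 L^{2} + L = L + 2 L^{2}$)
$u{\left(-150 \right)} + Z{\left(87 - p{\left(8 \right)} \right)} = -61 + \left(87 - 2 \cdot 8^{2}\right) \left(1 + 2 \left(87 - 2 \cdot 8^{2}\right)\right) = -61 + \left(87 - 2 \cdot 64\right) \left(1 + 2 \left(87 - 2 \cdot 64\right)\right) = -61 + \left(87 - 128\right) \left(1 + 2 \left(87 - 128\right)\right) = -61 - 41 \left(1 + 2 \left(-41\right)\right) = -61 - 41 \left(1 - 82\right) = -61 - -3321 = -61 + 3321 = 3260$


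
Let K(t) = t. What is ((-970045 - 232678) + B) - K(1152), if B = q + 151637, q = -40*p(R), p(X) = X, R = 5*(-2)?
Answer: -1051838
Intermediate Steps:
R = -10
q = 400 (q = -40*(-10) = 400)
B = 152037 (B = 400 + 151637 = 152037)
((-970045 - 232678) + B) - K(1152) = ((-970045 - 232678) + 152037) - 1*1152 = (-1202723 + 152037) - 1152 = -1050686 - 1152 = -1051838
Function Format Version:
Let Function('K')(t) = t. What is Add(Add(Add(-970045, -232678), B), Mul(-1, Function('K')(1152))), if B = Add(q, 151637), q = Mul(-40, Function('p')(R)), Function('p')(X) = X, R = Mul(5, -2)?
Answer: -1051838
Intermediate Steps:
R = -10
q = 400 (q = Mul(-40, -10) = 400)
B = 152037 (B = Add(400, 151637) = 152037)
Add(Add(Add(-970045, -232678), B), Mul(-1, Function('K')(1152))) = Add(Add(Add(-970045, -232678), 152037), Mul(-1, 1152)) = Add(Add(-1202723, 152037), -1152) = Add(-1050686, -1152) = -1051838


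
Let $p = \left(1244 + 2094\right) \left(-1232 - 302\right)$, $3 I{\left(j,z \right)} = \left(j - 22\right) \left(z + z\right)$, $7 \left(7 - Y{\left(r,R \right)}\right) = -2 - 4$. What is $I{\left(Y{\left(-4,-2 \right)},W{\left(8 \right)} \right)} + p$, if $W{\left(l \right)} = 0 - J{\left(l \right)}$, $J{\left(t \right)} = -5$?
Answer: $- \frac{35843774}{7} \approx -5.1205 \cdot 10^{6}$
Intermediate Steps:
$Y{\left(r,R \right)} = \frac{55}{7}$ ($Y{\left(r,R \right)} = 7 - \frac{-2 - 4}{7} = 7 - - \frac{6}{7} = 7 + \frac{6}{7} = \frac{55}{7}$)
$W{\left(l \right)} = 5$ ($W{\left(l \right)} = 0 - -5 = 0 + 5 = 5$)
$I{\left(j,z \right)} = \frac{2 z \left(-22 + j\right)}{3}$ ($I{\left(j,z \right)} = \frac{\left(j - 22\right) \left(z + z\right)}{3} = \frac{\left(-22 + j\right) 2 z}{3} = \frac{2 z \left(-22 + j\right)}{3}$)
$p = -5120492$ ($p = 3338 \left(-1534\right) = -5120492$)
$I{\left(Y{\left(-4,-2 \right)},W{\left(8 \right)} \right)} + p = \frac{2}{3} \cdot 5 \left(-22 + \frac{55}{7}\right) - 5120492 = \frac{2}{3} \cdot 5 \left(- \frac{99}{7}\right) - 5120492 = - \frac{330}{7} - 5120492 = - \frac{35843774}{7}$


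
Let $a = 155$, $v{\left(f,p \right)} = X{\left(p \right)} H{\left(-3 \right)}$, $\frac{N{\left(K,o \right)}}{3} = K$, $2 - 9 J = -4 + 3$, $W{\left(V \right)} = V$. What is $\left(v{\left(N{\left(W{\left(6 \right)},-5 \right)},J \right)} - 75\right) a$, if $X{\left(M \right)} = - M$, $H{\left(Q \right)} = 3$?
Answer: $-11780$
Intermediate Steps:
$J = \frac{1}{3}$ ($J = \frac{2}{9} - \frac{-4 + 3}{9} = \frac{2}{9} - - \frac{1}{9} = \frac{2}{9} + \frac{1}{9} = \frac{1}{3} \approx 0.33333$)
$N{\left(K,o \right)} = 3 K$
$v{\left(f,p \right)} = - 3 p$ ($v{\left(f,p \right)} = - p 3 = - 3 p$)
$\left(v{\left(N{\left(W{\left(6 \right)},-5 \right)},J \right)} - 75\right) a = \left(\left(-3\right) \frac{1}{3} - 75\right) 155 = \left(-1 - 75\right) 155 = \left(-76\right) 155 = -11780$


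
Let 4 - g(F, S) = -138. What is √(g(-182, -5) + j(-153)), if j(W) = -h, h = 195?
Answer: I*√53 ≈ 7.2801*I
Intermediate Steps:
j(W) = -195 (j(W) = -1*195 = -195)
g(F, S) = 142 (g(F, S) = 4 - 1*(-138) = 4 + 138 = 142)
√(g(-182, -5) + j(-153)) = √(142 - 195) = √(-53) = I*√53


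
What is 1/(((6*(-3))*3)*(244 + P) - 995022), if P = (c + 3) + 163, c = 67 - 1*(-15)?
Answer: -1/1021590 ≈ -9.7887e-7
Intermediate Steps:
c = 82 (c = 67 + 15 = 82)
P = 248 (P = (82 + 3) + 163 = 85 + 163 = 248)
1/(((6*(-3))*3)*(244 + P) - 995022) = 1/(((6*(-3))*3)*(244 + 248) - 995022) = 1/(-18*3*492 - 995022) = 1/(-54*492 - 995022) = 1/(-26568 - 995022) = 1/(-1021590) = -1/1021590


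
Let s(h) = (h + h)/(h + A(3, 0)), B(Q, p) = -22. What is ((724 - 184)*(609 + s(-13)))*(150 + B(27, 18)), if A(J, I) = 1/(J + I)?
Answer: 802483200/19 ≈ 4.2236e+7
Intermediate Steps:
A(J, I) = 1/(I + J)
s(h) = 2*h/(⅓ + h) (s(h) = (h + h)/(h + 1/(0 + 3)) = (2*h)/(h + 1/3) = (2*h)/(h + ⅓) = (2*h)/(⅓ + h) = 2*h/(⅓ + h))
((724 - 184)*(609 + s(-13)))*(150 + B(27, 18)) = ((724 - 184)*(609 + 6*(-13)/(1 + 3*(-13))))*(150 - 22) = (540*(609 + 6*(-13)/(1 - 39)))*128 = (540*(609 + 6*(-13)/(-38)))*128 = (540*(609 + 6*(-13)*(-1/38)))*128 = (540*(609 + 39/19))*128 = (540*(11610/19))*128 = (6269400/19)*128 = 802483200/19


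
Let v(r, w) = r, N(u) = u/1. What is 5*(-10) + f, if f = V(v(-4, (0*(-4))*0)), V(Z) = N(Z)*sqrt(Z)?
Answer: -50 - 8*I ≈ -50.0 - 8.0*I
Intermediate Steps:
N(u) = u (N(u) = u*1 = u)
V(Z) = Z**(3/2) (V(Z) = Z*sqrt(Z) = Z**(3/2))
f = -8*I (f = (-4)**(3/2) = -8*I ≈ -8.0*I)
5*(-10) + f = 5*(-10) - 8*I = -50 - 8*I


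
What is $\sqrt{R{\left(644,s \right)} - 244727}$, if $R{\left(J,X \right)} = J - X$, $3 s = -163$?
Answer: $\frac{i \sqrt{2196258}}{3} \approx 493.99 i$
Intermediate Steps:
$s = - \frac{163}{3}$ ($s = \frac{1}{3} \left(-163\right) = - \frac{163}{3} \approx -54.333$)
$\sqrt{R{\left(644,s \right)} - 244727} = \sqrt{\left(644 - - \frac{163}{3}\right) - 244727} = \sqrt{\left(644 + \frac{163}{3}\right) - 244727} = \sqrt{\frac{2095}{3} - 244727} = \sqrt{- \frac{732086}{3}} = \frac{i \sqrt{2196258}}{3}$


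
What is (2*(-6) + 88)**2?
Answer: 5776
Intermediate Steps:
(2*(-6) + 88)**2 = (-12 + 88)**2 = 76**2 = 5776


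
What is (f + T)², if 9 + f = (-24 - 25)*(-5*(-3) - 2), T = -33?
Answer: 461041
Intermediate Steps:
f = -646 (f = -9 + (-24 - 25)*(-5*(-3) - 2) = -9 - 49*(15 - 2) = -9 - 49*13 = -9 - 637 = -646)
(f + T)² = (-646 - 33)² = (-679)² = 461041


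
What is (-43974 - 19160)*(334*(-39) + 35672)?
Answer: -1429732564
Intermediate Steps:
(-43974 - 19160)*(334*(-39) + 35672) = -63134*(-13026 + 35672) = -63134*22646 = -1429732564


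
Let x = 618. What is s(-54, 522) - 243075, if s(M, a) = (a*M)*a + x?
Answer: -14956593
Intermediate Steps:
s(M, a) = 618 + M*a² (s(M, a) = (a*M)*a + 618 = (M*a)*a + 618 = M*a² + 618 = 618 + M*a²)
s(-54, 522) - 243075 = (618 - 54*522²) - 243075 = (618 - 54*272484) - 243075 = (618 - 14714136) - 243075 = -14713518 - 243075 = -14956593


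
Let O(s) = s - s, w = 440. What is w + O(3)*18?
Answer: 440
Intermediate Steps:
O(s) = 0
w + O(3)*18 = 440 + 0*18 = 440 + 0 = 440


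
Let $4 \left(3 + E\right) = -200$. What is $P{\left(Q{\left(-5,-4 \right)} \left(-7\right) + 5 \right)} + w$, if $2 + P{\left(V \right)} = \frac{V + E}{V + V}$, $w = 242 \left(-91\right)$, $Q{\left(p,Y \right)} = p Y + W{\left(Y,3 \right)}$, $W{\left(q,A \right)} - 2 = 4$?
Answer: $- \frac{3898133}{177} \approx -22023.0$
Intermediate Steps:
$E = -53$ ($E = -3 + \frac{1}{4} \left(-200\right) = -3 - 50 = -53$)
$W{\left(q,A \right)} = 6$ ($W{\left(q,A \right)} = 2 + 4 = 6$)
$Q{\left(p,Y \right)} = 6 + Y p$ ($Q{\left(p,Y \right)} = p Y + 6 = Y p + 6 = 6 + Y p$)
$w = -22022$
$P{\left(V \right)} = -2 + \frac{-53 + V}{2 V}$ ($P{\left(V \right)} = -2 + \frac{V - 53}{V + V} = -2 + \frac{-53 + V}{2 V}$)
$P{\left(Q{\left(-5,-4 \right)} \left(-7\right) + 5 \right)} + w = \frac{-53 - 3 \left(\left(6 - -20\right) \left(-7\right) + 5\right)}{2 \left(\left(6 - -20\right) \left(-7\right) + 5\right)} - 22022 = \frac{-53 - 3 \left(\left(6 + 20\right) \left(-7\right) + 5\right)}{2 \left(\left(6 + 20\right) \left(-7\right) + 5\right)} - 22022 = \frac{-53 - 3 \left(26 \left(-7\right) + 5\right)}{2 \left(26 \left(-7\right) + 5\right)} - 22022 = \frac{-53 - 3 \left(-182 + 5\right)}{2 \left(-182 + 5\right)} - 22022 = \frac{-53 - -531}{2 \left(-177\right)} - 22022 = \frac{1}{2} \left(- \frac{1}{177}\right) \left(-53 + 531\right) - 22022 = \frac{1}{2} \left(- \frac{1}{177}\right) 478 - 22022 = - \frac{239}{177} - 22022 = - \frac{3898133}{177}$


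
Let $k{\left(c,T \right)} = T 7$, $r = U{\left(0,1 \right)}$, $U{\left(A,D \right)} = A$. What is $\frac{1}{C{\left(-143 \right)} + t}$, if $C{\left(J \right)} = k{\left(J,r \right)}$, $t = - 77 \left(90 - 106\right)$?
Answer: $\frac{1}{1232} \approx 0.00081169$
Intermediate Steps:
$t = 1232$ ($t = \left(-77\right) \left(-16\right) = 1232$)
$r = 0$
$k{\left(c,T \right)} = 7 T$
$C{\left(J \right)} = 0$ ($C{\left(J \right)} = 7 \cdot 0 = 0$)
$\frac{1}{C{\left(-143 \right)} + t} = \frac{1}{0 + 1232} = \frac{1}{1232}$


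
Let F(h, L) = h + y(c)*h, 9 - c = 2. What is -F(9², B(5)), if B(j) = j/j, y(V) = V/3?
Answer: -270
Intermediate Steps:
c = 7 (c = 9 - 1*2 = 9 - 2 = 7)
y(V) = V/3 (y(V) = V*(⅓) = V/3)
B(j) = 1
F(h, L) = 10*h/3 (F(h, L) = h + ((⅓)*7)*h = h + 7*h/3 = 10*h/3)
-F(9², B(5)) = -10*9²/3 = -10*81/3 = -1*270 = -270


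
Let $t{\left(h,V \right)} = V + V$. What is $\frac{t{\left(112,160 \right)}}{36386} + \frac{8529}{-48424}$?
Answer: $- \frac{147420257}{880977832} \approx -0.16734$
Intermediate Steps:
$t{\left(h,V \right)} = 2 V$
$\frac{t{\left(112,160 \right)}}{36386} + \frac{8529}{-48424} = \frac{2 \cdot 160}{36386} + \frac{8529}{-48424} = 320 \cdot \frac{1}{36386} + 8529 \left(- \frac{1}{48424}\right) = \frac{160}{18193} - \frac{8529}{48424} = - \frac{147420257}{880977832}$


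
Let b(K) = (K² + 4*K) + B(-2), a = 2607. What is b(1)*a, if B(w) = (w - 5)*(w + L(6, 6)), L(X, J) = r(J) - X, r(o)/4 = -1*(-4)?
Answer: -132957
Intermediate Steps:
r(o) = 16 (r(o) = 4*(-1*(-4)) = 4*4 = 16)
L(X, J) = 16 - X
B(w) = (-5 + w)*(10 + w) (B(w) = (w - 5)*(w + (16 - 1*6)) = (-5 + w)*(w + (16 - 6)) = (-5 + w)*(w + 10) = (-5 + w)*(10 + w))
b(K) = -56 + K² + 4*K (b(K) = (K² + 4*K) + (-50 + (-2)² + 5*(-2)) = (K² + 4*K) + (-50 + 4 - 10) = (K² + 4*K) - 56 = -56 + K² + 4*K)
b(1)*a = (-56 + 1² + 4*1)*2607 = (-56 + 1 + 4)*2607 = -51*2607 = -132957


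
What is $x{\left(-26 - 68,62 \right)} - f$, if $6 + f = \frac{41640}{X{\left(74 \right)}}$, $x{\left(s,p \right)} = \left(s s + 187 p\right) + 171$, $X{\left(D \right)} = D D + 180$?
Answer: $\frac{14563944}{707} \approx 20600.0$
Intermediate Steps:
$X{\left(D \right)} = 180 + D^{2}$ ($X{\left(D \right)} = D^{2} + 180 = 180 + D^{2}$)
$x{\left(s,p \right)} = 171 + s^{2} + 187 p$ ($x{\left(s,p \right)} = \left(s^{2} + 187 p\right) + 171 = 171 + s^{2} + 187 p$)
$f = \frac{963}{707}$ ($f = -6 + \frac{41640}{180 + 74^{2}} = -6 + \frac{41640}{180 + 5476} = -6 + \frac{41640}{5656} = -6 + 41640 \cdot \frac{1}{5656} = -6 + \frac{5205}{707} = \frac{963}{707} \approx 1.3621$)
$x{\left(-26 - 68,62 \right)} - f = \left(171 + \left(-26 - 68\right)^{2} + 187 \cdot 62\right) - \frac{963}{707} = \left(171 + \left(-26 - 68\right)^{2} + 11594\right) - \frac{963}{707} = \left(171 + \left(-94\right)^{2} + 11594\right) - \frac{963}{707} = \left(171 + 8836 + 11594\right) - \frac{963}{707} = 20601 - \frac{963}{707} = \frac{14563944}{707}$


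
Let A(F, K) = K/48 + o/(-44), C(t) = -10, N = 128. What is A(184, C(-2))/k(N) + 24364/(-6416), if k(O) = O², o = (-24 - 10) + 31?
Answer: -6586481141/1734475776 ≈ -3.7974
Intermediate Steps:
o = -3 (o = -34 + 31 = -3)
A(F, K) = 3/44 + K/48 (A(F, K) = K/48 - 3/(-44) = K*(1/48) - 3*(-1/44) = K/48 + 3/44 = 3/44 + K/48)
A(184, C(-2))/k(N) + 24364/(-6416) = (3/44 + (1/48)*(-10))/(128²) + 24364/(-6416) = (3/44 - 5/24)/16384 + 24364*(-1/6416) = -37/264*1/16384 - 6091/1604 = -37/4325376 - 6091/1604 = -6586481141/1734475776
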